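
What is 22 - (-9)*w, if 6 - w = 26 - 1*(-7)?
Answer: -221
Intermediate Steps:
w = -27 (w = 6 - (26 - 1*(-7)) = 6 - (26 + 7) = 6 - 1*33 = 6 - 33 = -27)
22 - (-9)*w = 22 - (-9)*(-27) = 22 - 9*27 = 22 - 243 = -221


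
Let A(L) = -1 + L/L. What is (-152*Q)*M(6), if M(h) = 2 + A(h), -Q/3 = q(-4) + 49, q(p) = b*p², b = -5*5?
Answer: -320112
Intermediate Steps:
b = -25
q(p) = -25*p²
A(L) = 0 (A(L) = -1 + 1 = 0)
Q = 1053 (Q = -3*(-25*(-4)² + 49) = -3*(-25*16 + 49) = -3*(-400 + 49) = -3*(-351) = 1053)
M(h) = 2 (M(h) = 2 + 0 = 2)
(-152*Q)*M(6) = -152*1053*2 = -160056*2 = -320112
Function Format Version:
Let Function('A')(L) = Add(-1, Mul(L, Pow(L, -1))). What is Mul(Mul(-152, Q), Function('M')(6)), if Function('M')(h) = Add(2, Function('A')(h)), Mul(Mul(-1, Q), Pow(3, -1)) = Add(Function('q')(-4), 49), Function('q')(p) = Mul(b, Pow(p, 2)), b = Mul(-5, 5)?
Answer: -320112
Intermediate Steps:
b = -25
Function('q')(p) = Mul(-25, Pow(p, 2))
Function('A')(L) = 0 (Function('A')(L) = Add(-1, 1) = 0)
Q = 1053 (Q = Mul(-3, Add(Mul(-25, Pow(-4, 2)), 49)) = Mul(-3, Add(Mul(-25, 16), 49)) = Mul(-3, Add(-400, 49)) = Mul(-3, -351) = 1053)
Function('M')(h) = 2 (Function('M')(h) = Add(2, 0) = 2)
Mul(Mul(-152, Q), Function('M')(6)) = Mul(Mul(-152, 1053), 2) = Mul(-160056, 2) = -320112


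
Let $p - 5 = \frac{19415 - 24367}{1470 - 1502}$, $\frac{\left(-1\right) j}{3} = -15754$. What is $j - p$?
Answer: $\frac{188409}{4} \approx 47102.0$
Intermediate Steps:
$j = 47262$ ($j = \left(-3\right) \left(-15754\right) = 47262$)
$p = \frac{639}{4}$ ($p = 5 + \frac{19415 - 24367}{1470 - 1502} = 5 - \frac{4952}{-32} = 5 - - \frac{619}{4} = 5 + \frac{619}{4} = \frac{639}{4} \approx 159.75$)
$j - p = 47262 - \frac{639}{4} = \frac{188409}{4}$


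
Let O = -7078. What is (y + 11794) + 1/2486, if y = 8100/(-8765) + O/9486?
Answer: 243745043722793/20669794794 ≈ 11792.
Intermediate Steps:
y = -13887527/8314479 (y = 8100/(-8765) - 7078/9486 = 8100*(-1/8765) - 7078*1/9486 = -1620/1753 - 3539/4743 = -13887527/8314479 ≈ -1.6703)
(y + 11794) + 1/2486 = (-13887527/8314479 + 11794) + 1/2486 = 98047077799/8314479 + 1/2486 = 243745043722793/20669794794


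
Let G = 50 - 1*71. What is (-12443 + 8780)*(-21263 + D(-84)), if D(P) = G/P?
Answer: 311541813/4 ≈ 7.7885e+7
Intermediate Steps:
G = -21 (G = 50 - 71 = -21)
D(P) = -21/P
(-12443 + 8780)*(-21263 + D(-84)) = (-12443 + 8780)*(-21263 - 21/(-84)) = -3663*(-21263 - 21*(-1/84)) = -3663*(-21263 + ¼) = -3663*(-85051/4) = 311541813/4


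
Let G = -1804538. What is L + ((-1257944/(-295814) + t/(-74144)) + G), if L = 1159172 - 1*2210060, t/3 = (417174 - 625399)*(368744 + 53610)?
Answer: 3854574368592305/5483208304 ≈ 7.0298e+5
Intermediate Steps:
t = -263833984950 (t = 3*((417174 - 625399)*(368744 + 53610)) = 3*(-208225*422354) = 3*(-87944661650) = -263833984950)
L = -1050888 (L = 1159172 - 2210060 = -1050888)
L + ((-1257944/(-295814) + t/(-74144)) + G) = -1050888 + ((-1257944/(-295814) - 263833984950/(-74144)) - 1804538) = -1050888 + ((-1257944*(-1/295814) - 263833984950*(-1/74144)) - 1804538) = -1050888 + ((628972/147907 + 131916992475/37072) - 1804538) = -1050888 + (19511469923249809/5483208304 - 1804538) = -1050888 + 9616812176766257/5483208304 = 3854574368592305/5483208304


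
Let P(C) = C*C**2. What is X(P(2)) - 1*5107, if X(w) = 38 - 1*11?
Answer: -5080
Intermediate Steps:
P(C) = C**3
X(w) = 27 (X(w) = 38 - 11 = 27)
X(P(2)) - 1*5107 = 27 - 1*5107 = 27 - 5107 = -5080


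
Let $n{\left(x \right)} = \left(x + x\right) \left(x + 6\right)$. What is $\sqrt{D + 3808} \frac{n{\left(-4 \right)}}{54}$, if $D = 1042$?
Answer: $- \frac{40 \sqrt{194}}{27} \approx -20.635$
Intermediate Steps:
$n{\left(x \right)} = 2 x \left(6 + x\right)$
$\sqrt{D + 3808} \frac{n{\left(-4 \right)}}{54} = \sqrt{1042 + 3808} \frac{2 \left(-4\right) \left(6 - 4\right)}{54} = \sqrt{4850} \cdot 2 \left(-4\right) 2 \cdot \frac{1}{54} = 5 \sqrt{194} \left(\left(-16\right) \frac{1}{54}\right) = 5 \sqrt{194} \left(- \frac{8}{27}\right) = - \frac{40 \sqrt{194}}{27}$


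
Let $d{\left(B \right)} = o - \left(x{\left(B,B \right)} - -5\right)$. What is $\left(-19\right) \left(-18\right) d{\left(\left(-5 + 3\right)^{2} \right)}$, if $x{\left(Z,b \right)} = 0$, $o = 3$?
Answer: $-684$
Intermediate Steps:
$d{\left(B \right)} = -2$ ($d{\left(B \right)} = 3 - \left(0 - -5\right) = 3 - \left(0 + 5\right) = 3 - 5 = -2$)
$\left(-19\right) \left(-18\right) d{\left(\left(-5 + 3\right)^{2} \right)} = \left(-19\right) \left(-18\right) \left(-2\right) = 342 \left(-2\right) = -684$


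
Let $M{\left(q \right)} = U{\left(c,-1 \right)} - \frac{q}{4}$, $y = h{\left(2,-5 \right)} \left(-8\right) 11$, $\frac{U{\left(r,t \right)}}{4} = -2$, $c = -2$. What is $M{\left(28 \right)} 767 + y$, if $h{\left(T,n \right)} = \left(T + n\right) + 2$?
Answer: $-11417$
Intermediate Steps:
$U{\left(r,t \right)} = -8$ ($U{\left(r,t \right)} = 4 \left(-2\right) = -8$)
$h{\left(T,n \right)} = 2 + T + n$
$y = 88$ ($y = \left(2 + 2 - 5\right) \left(-8\right) 11 = \left(-1\right) \left(-8\right) 11 = 8 \cdot 11 = 88$)
$M{\left(q \right)} = -8 - \frac{q}{4}$
$M{\left(28 \right)} 767 + y = \left(-8 - 7\right) 767 + 88 = \left(-15\right) 767 + 88 = -11505 + 88 = -11417$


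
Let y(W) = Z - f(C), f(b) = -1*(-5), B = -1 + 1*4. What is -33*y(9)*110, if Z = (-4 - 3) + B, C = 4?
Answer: 32670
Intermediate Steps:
B = 3 (B = -1 + 4 = 3)
Z = -4 (Z = (-4 - 3) + 3 = -7 + 3 = -4)
f(b) = 5
y(W) = -9 (y(W) = -4 - 1*5 = -4 - 5 = -9)
-33*y(9)*110 = -33*(-9)*110 = 297*110 = 32670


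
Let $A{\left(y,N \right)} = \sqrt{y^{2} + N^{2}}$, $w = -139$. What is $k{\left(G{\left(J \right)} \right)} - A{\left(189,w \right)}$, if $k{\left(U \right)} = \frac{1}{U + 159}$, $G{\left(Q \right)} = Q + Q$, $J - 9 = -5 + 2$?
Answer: $\frac{1}{171} - \sqrt{55042} \approx -234.6$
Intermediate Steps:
$J = 6$ ($J = 9 + \left(-5 + 2\right) = 9 - 3 = 6$)
$G{\left(Q \right)} = 2 Q$
$k{\left(U \right)} = \frac{1}{159 + U}$
$A{\left(y,N \right)} = \sqrt{N^{2} + y^{2}}$
$k{\left(G{\left(J \right)} \right)} - A{\left(189,w \right)} = \frac{1}{159 + 2 \cdot 6} - \sqrt{\left(-139\right)^{2} + 189^{2}} = \frac{1}{159 + 12} - \sqrt{19321 + 35721} = \frac{1}{171} - \sqrt{55042}$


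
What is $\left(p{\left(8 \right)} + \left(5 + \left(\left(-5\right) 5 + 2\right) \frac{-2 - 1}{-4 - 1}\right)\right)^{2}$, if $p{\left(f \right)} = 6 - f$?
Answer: $\frac{2916}{25} \approx 116.64$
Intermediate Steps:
$\left(p{\left(8 \right)} + \left(5 + \left(\left(-5\right) 5 + 2\right) \frac{-2 - 1}{-4 - 1}\right)\right)^{2} = \left(\left(6 - 8\right) + \left(5 + \left(\left(-5\right) 5 + 2\right) \frac{-2 - 1}{-4 - 1}\right)\right)^{2} = \left(\left(6 - 8\right) + \left(5 + \left(-25 + 2\right) \left(- \frac{3}{-5}\right)\right)\right)^{2} = \left(-2 + \left(5 - 23 \left(\left(-3\right) \left(- \frac{1}{5}\right)\right)\right)\right)^{2} = \left(-2 + \left(5 - \frac{69}{5}\right)\right)^{2} = \left(-2 - \frac{44}{5}\right)^{2} = \left(- \frac{54}{5}\right)^{2} = \frac{2916}{25}$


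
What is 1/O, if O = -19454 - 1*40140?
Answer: -1/59594 ≈ -1.6780e-5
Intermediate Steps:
O = -59594 (O = -19454 - 40140 = -59594)
1/O = 1/(-59594) = -1/59594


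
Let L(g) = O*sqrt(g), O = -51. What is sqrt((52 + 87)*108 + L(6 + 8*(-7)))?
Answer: sqrt(15012 - 255*I*sqrt(2)) ≈ 122.53 - 1.472*I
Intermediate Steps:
L(g) = -51*sqrt(g)
sqrt((52 + 87)*108 + L(6 + 8*(-7))) = sqrt((52 + 87)*108 - 51*sqrt(6 + 8*(-7))) = sqrt(139*108 - 51*sqrt(6 - 56)) = sqrt(15012 - 255*I*sqrt(2))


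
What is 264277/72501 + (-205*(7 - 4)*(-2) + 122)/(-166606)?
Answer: 13964435/3839511 ≈ 3.6370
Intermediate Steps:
264277/72501 + (-205*(7 - 4)*(-2) + 122)/(-166606) = 264277*(1/72501) + (-615*(-2) + 122)*(-1/166606) = 20329/5577 + (-205*(-6) + 122)*(-1/166606) = 20329/5577 + (1230 + 122)*(-1/166606) = 20329/5577 + 1352*(-1/166606) = 20329/5577 - 676/83303 = 13964435/3839511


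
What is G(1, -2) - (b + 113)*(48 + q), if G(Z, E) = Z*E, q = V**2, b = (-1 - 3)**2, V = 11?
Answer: -21803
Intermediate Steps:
b = 16 (b = (-4)**2 = 16)
q = 121 (q = 11**2 = 121)
G(Z, E) = E*Z
G(1, -2) - (b + 113)*(48 + q) = -2*1 - (16 + 113)*(48 + 121) = -2 - 129*169 = -2 - 1*21801 = -2 - 21801 = -21803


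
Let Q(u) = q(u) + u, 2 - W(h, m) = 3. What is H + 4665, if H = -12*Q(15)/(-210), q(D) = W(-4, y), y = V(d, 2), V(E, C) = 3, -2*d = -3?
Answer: 23329/5 ≈ 4665.8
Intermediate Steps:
d = 3/2 (d = -1/2*(-3) = 3/2 ≈ 1.5000)
y = 3
W(h, m) = -1 (W(h, m) = 2 - 1*3 = 2 - 3 = -1)
q(D) = -1
Q(u) = -1 + u
H = 4/5 (H = -12*(-1 + 15)/(-210) = -168*(-1)/210 = -12*(-1/15) = 4/5 ≈ 0.80000)
H + 4665 = 4/5 + 4665 = 23329/5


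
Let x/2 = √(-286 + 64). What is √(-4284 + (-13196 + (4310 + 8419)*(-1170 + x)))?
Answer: √(-14910410 + 25458*I*√222) ≈ 49.11 + 3861.7*I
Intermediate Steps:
x = 2*I*√222 (x = 2*√(-286 + 64) = 2*√(-222) = 2*(I*√222) = 2*I*√222 ≈ 29.799*I)
√(-4284 + (-13196 + (4310 + 8419)*(-1170 + x))) = √(-4284 + (-13196 + (4310 + 8419)*(-1170 + 2*I*√222))) = √(-4284 + (-13196 + 12729*(-1170 + 2*I*√222))) = √(-4284 + (-13196 + (-14892930 + 25458*I*√222))) = √(-4284 + (-14906126 + 25458*I*√222)) = √(-14910410 + 25458*I*√222)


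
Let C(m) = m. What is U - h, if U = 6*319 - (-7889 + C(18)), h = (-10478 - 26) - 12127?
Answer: 32416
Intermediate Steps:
h = -22631 (h = -10504 - 12127 = -22631)
U = 9785 (U = 6*319 - (-7889 + 18) = 1914 - 1*(-7871) = 1914 + 7871 = 9785)
U - h = 9785 - 1*(-22631) = 9785 + 22631 = 32416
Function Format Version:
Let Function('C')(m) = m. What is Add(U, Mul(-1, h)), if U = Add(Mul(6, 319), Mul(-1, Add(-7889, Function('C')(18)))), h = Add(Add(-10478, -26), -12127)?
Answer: 32416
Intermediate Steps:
h = -22631 (h = Add(-10504, -12127) = -22631)
U = 9785 (U = Add(Mul(6, 319), Mul(-1, Add(-7889, 18))) = Add(1914, Mul(-1, -7871)) = Add(1914, 7871) = 9785)
Add(U, Mul(-1, h)) = Add(9785, Mul(-1, -22631)) = Add(9785, 22631) = 32416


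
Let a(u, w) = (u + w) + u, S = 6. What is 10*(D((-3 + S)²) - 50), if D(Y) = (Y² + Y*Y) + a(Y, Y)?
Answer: 1390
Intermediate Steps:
a(u, w) = w + 2*u
D(Y) = 2*Y² + 3*Y (D(Y) = (Y² + Y*Y) + (Y + 2*Y) = (Y² + Y²) + 3*Y = 2*Y² + 3*Y)
10*(D((-3 + S)²) - 50) = 10*((-3 + 6)²*(3 + 2*(-3 + 6)²) - 50) = 10*(3²*(3 + 2*3²) - 50) = 10*(9*(3 + 2*9) - 50) = 10*(9*(3 + 18) - 50) = 10*(9*21 - 50) = 10*(189 - 50) = 10*139 = 1390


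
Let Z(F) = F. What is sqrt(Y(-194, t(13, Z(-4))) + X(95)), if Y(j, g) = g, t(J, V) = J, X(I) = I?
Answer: 6*sqrt(3) ≈ 10.392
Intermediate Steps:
sqrt(Y(-194, t(13, Z(-4))) + X(95)) = sqrt(13 + 95) = sqrt(108) = 6*sqrt(3)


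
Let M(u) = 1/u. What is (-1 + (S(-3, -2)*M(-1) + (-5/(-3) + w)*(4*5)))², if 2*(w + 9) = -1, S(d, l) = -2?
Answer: 218089/9 ≈ 24232.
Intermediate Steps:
w = -19/2 (w = -9 + (½)*(-1) = -9 - ½ = -19/2 ≈ -9.5000)
(-1 + (S(-3, -2)*M(-1) + (-5/(-3) + w)*(4*5)))² = (-1 + (-2/(-1) + (-5/(-3) - 19/2)*(4*5)))² = (-1 + (-2*(-1) + (-5*(-⅓) - 19/2)*20))² = (-1 + (2 + (5/3 - 19/2)*20))² = (-1 + (2 - 47/6*20))² = (-1 + (2 - 470/3))² = (-1 - 464/3)² = (-467/3)² = 218089/9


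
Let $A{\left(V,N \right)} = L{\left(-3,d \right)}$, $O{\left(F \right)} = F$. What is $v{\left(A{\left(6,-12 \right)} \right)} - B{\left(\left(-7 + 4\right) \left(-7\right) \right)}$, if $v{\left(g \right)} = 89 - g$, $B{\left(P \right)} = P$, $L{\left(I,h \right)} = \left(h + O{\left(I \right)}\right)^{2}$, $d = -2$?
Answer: $43$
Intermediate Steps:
$L{\left(I,h \right)} = \left(I + h\right)^{2}$ ($L{\left(I,h \right)} = \left(h + I\right)^{2} = \left(I + h\right)^{2}$)
$A{\left(V,N \right)} = 25$ ($A{\left(V,N \right)} = \left(-3 - 2\right)^{2} = \left(-5\right)^{2} = 25$)
$v{\left(A{\left(6,-12 \right)} \right)} - B{\left(\left(-7 + 4\right) \left(-7\right) \right)} = \left(89 - 25\right) - \left(-7 + 4\right) \left(-7\right) = \left(89 - 25\right) - \left(-3\right) \left(-7\right) = 64 - 21 = 43$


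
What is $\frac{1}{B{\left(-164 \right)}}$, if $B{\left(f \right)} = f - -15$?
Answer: $- \frac{1}{149} \approx -0.0067114$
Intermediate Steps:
$B{\left(f \right)} = 15 + f$ ($B{\left(f \right)} = f + 15 = 15 + f$)
$\frac{1}{B{\left(-164 \right)}} = \frac{1}{15 - 164} = \frac{1}{-149} = - \frac{1}{149}$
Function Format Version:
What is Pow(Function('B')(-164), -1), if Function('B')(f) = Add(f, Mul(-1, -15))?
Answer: Rational(-1, 149) ≈ -0.0067114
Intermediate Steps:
Function('B')(f) = Add(15, f) (Function('B')(f) = Add(f, 15) = Add(15, f))
Pow(Function('B')(-164), -1) = Pow(Add(15, -164), -1) = Pow(-149, -1) = Rational(-1, 149)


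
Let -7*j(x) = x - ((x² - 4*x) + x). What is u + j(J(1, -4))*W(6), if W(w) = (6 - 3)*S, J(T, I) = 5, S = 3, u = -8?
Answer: -11/7 ≈ -1.5714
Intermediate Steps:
W(w) = 9 (W(w) = (6 - 3)*3 = 3*3 = 9)
j(x) = -4*x/7 + x²/7 (j(x) = -(x - ((x² - 4*x) + x))/7 = -(x - (x² - 3*x))/7 = -(x + (-x² + 3*x))/7 = -(-x² + 4*x)/7 = -4*x/7 + x²/7)
u + j(J(1, -4))*W(6) = -8 + ((⅐)*5*(-4 + 5))*9 = -8 + ((⅐)*5*1)*9 = -8 + (5/7)*9 = -8 + 45/7 = -11/7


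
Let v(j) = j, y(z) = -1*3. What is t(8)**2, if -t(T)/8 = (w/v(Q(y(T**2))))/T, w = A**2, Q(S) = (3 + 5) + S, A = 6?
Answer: 1296/25 ≈ 51.840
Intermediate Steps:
y(z) = -3
Q(S) = 8 + S
w = 36 (w = 6**2 = 36)
t(T) = -288/(5*T) (t(T) = -8*36/(8 - 3)/T = -8*36/5/T = -8*36*(1/5)/T = -288/(5*T))
t(8)**2 = (-288/5/8)**2 = (-288/5*1/8)**2 = (-36/5)**2 = 1296/25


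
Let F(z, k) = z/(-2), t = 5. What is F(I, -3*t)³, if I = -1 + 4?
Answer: -27/8 ≈ -3.3750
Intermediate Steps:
I = 3
F(z, k) = -z/2 (F(z, k) = z*(-½) = -z/2)
F(I, -3*t)³ = (-½*3)³ = (-3/2)³ = -27/8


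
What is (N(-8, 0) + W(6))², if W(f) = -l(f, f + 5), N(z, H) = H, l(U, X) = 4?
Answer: 16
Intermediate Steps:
W(f) = -4 (W(f) = -1*4 = -4)
(N(-8, 0) + W(6))² = (0 - 4)² = (-4)² = 16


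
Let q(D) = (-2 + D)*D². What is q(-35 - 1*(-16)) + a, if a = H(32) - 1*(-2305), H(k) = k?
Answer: -5244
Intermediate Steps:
q(D) = D²*(-2 + D)
a = 2337 (a = 32 - 1*(-2305) = 32 + 2305 = 2337)
q(-35 - 1*(-16)) + a = (-35 - 1*(-16))²*(-2 + (-35 - 1*(-16))) + 2337 = (-35 + 16)²*(-2 + (-35 + 16)) + 2337 = (-19)²*(-2 - 19) + 2337 = 361*(-21) + 2337 = -7581 + 2337 = -5244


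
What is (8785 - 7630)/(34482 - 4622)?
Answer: 231/5972 ≈ 0.038680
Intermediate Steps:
(8785 - 7630)/(34482 - 4622) = 1155/29860 = 1155*(1/29860) = 231/5972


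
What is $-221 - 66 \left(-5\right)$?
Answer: $109$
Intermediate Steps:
$-221 - 66 \left(-5\right) = -221 - -330 = -221 + 330 = 109$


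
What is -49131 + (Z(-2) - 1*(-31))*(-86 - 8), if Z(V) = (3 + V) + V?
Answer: -51951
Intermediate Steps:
Z(V) = 3 + 2*V
-49131 + (Z(-2) - 1*(-31))*(-86 - 8) = -49131 + ((3 + 2*(-2)) - 1*(-31))*(-86 - 8) = -49131 + ((3 - 4) + 31)*(-94) = -49131 + (-1 + 31)*(-94) = -49131 + 30*(-94) = -49131 - 2820 = -51951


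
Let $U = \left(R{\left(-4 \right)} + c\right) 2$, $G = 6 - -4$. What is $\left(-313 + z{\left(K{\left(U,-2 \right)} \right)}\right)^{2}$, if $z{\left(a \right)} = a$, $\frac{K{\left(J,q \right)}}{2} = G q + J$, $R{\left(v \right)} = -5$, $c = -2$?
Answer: $145161$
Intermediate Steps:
$G = 10$ ($G = 6 + 4 = 10$)
$U = -14$ ($U = \left(-5 - 2\right) 2 = \left(-7\right) 2 = -14$)
$K{\left(J,q \right)} = 2 J + 20 q$ ($K{\left(J,q \right)} = 2 \left(10 q + J\right) = 2 \left(J + 10 q\right) = 2 J + 20 q$)
$\left(-313 + z{\left(K{\left(U,-2 \right)} \right)}\right)^{2} = \left(-313 + \left(2 \left(-14\right) + 20 \left(-2\right)\right)\right)^{2} = \left(-313 - 68\right)^{2} = \left(-381\right)^{2} = 145161$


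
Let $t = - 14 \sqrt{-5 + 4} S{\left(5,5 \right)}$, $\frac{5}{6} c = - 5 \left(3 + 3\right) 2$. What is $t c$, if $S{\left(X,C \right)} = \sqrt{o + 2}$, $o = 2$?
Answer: $2016 i \approx 2016.0 i$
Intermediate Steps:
$c = -72$ ($c = \frac{6 - 5 \left(3 + 3\right) 2}{5} = \frac{6 \left(-5\right) 6 \cdot 2}{5} = \frac{6 \left(\left(-30\right) 2\right)}{5} = \frac{6}{5} \left(-60\right) = -72$)
$S{\left(X,C \right)} = 2$ ($S{\left(X,C \right)} = \sqrt{2 + 2} = \sqrt{4} = 2$)
$t = - 28 i$ ($t = - 14 \sqrt{-5 + 4} \cdot 2 = - 14 \sqrt{-1} \cdot 2 = - 14 i 2 = - 28 i \approx - 28.0 i$)
$t c = - 28 i \left(-72\right) = 2016 i$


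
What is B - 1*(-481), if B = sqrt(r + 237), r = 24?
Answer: 481 + 3*sqrt(29) ≈ 497.16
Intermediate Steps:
B = 3*sqrt(29) (B = sqrt(24 + 237) = sqrt(261) = 3*sqrt(29) ≈ 16.155)
B - 1*(-481) = 3*sqrt(29) - 1*(-481) = 3*sqrt(29) + 481 = 481 + 3*sqrt(29)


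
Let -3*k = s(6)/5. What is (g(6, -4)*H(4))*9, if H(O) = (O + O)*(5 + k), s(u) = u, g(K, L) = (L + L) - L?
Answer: -6624/5 ≈ -1324.8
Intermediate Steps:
g(K, L) = L (g(K, L) = 2*L - L = L)
k = -2/5 ≈ -0.40000
H(O) = 46*O/5 (H(O) = (O + O)*(5 - 2/5) = (2*O)*(23/5) = 46*O/5)
(g(6, -4)*H(4))*9 = -184*4/5*9 = -4*184/5*9 = -736/5*9 = -6624/5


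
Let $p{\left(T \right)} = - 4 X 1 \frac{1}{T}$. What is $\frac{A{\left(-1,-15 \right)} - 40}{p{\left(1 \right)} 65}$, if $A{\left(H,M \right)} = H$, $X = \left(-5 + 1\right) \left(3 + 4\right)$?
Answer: $- \frac{41}{7280} \approx -0.0056319$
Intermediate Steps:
$X = -28$ ($X = \left(-4\right) 7 = -28$)
$p{\left(T \right)} = \frac{112}{T}$ ($p{\left(T \right)} = \left(-4\right) \left(-28\right) 1 \frac{1}{T} = \frac{112}{T}$)
$\frac{A{\left(-1,-15 \right)} - 40}{p{\left(1 \right)} 65} = \frac{-1 - 40}{\frac{112}{1} \cdot 65} = - \frac{41}{112 \cdot 1 \cdot 65} = - \frac{41}{112 \cdot 65} = - \frac{41}{7280}$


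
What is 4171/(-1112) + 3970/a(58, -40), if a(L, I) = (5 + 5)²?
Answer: 199877/5560 ≈ 35.949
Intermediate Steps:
a(L, I) = 100 (a(L, I) = 10² = 100)
4171/(-1112) + 3970/a(58, -40) = 4171/(-1112) + 3970/100 = 4171*(-1/1112) + 3970*(1/100) = -4171/1112 + 397/10 = 199877/5560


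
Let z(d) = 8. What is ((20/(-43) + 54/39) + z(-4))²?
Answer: 24860196/312481 ≈ 79.557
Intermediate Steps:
((20/(-43) + 54/39) + z(-4))² = ((20/(-43) + 54/39) + 8)² = ((20*(-1/43) + 54*(1/39)) + 8)² = ((-20/43 + 18/13) + 8)² = (514/559 + 8)² = (4986/559)² = 24860196/312481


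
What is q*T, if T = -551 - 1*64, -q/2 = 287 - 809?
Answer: -642060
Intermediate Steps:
q = 1044 (q = -2*(287 - 809) = -2*(-522) = 1044)
T = -615 (T = -551 - 64 = -615)
q*T = 1044*(-615) = -642060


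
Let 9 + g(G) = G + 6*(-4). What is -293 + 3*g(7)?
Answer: -371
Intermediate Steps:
g(G) = -33 + G (g(G) = -9 + (G + 6*(-4)) = -9 + (G - 24) = -9 + (-24 + G) = -33 + G)
-293 + 3*g(7) = -293 + 3*(-33 + 7) = -293 + 3*(-26) = -293 - 78 = -371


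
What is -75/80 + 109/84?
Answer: 121/336 ≈ 0.36012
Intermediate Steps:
-75/80 + 109/84 = -75*1/80 + 109*(1/84) = -15/16 + 109/84 = 121/336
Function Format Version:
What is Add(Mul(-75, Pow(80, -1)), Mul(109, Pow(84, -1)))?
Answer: Rational(121, 336) ≈ 0.36012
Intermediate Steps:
Add(Mul(-75, Pow(80, -1)), Mul(109, Pow(84, -1))) = Add(Mul(-75, Rational(1, 80)), Mul(109, Rational(1, 84))) = Add(Rational(-15, 16), Rational(109, 84)) = Rational(121, 336)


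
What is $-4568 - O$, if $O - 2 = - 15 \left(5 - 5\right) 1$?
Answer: $-4570$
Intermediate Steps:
$O = 2$ ($O = 2 + - 15 \left(5 - 5\right) 1 = 2 + \left(-15\right) 0 \cdot 1 = 2 + 0 \cdot 1 = 2 + 0 = 2$)
$-4568 - O = -4568 - 2 = -4570$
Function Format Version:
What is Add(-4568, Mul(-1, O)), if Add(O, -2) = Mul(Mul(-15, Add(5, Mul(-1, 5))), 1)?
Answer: -4570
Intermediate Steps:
O = 2 (O = Add(2, Mul(Mul(-15, Add(5, Mul(-1, 5))), 1)) = Add(2, Mul(Mul(-15, Add(5, -5)), 1)) = Add(2, Mul(Mul(-15, 0), 1)) = Add(2, Mul(0, 1)) = Add(2, 0) = 2)
Add(-4568, Mul(-1, O)) = Add(-4568, Mul(-1, 2)) = Add(-4568, -2) = -4570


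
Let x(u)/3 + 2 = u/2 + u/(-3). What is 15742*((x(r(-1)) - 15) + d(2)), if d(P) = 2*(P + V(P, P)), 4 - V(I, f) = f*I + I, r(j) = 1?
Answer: -322711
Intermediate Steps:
V(I, f) = 4 - I - I*f (V(I, f) = 4 - (f*I + I) = 4 - (I*f + I) = 4 - (I + I*f) = 4 + (-I - I*f) = 4 - I - I*f)
d(P) = 8 - 2*P**2 (d(P) = 2*(P + (4 - P - P*P)) = 2*(P + (4 - P - P**2)) = 2*(4 - P**2) = 8 - 2*P**2)
x(u) = -6 + u/2 (x(u) = -6 + 3*(u/2 + u/(-3)) = -6 + 3*(u*(1/2) + u*(-1/3)) = -6 + 3*(u/2 - u/3) = -6 + 3*(u/6) = -6 + u/2)
15742*((x(r(-1)) - 15) + d(2)) = 15742*(((-6 + (1/2)*1) - 15) + (8 - 2*2**2)) = 15742*(((-6 + 1/2) - 15) + (8 - 2*4)) = 15742*((-11/2 - 15) + (8 - 8)) = 15742*(-41/2 + 0) = 15742*(-41/2) = -322711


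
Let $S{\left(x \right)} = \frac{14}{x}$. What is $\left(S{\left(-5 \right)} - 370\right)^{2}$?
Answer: $\frac{3474496}{25} \approx 1.3898 \cdot 10^{5}$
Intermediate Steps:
$\left(S{\left(-5 \right)} - 370\right)^{2} = \left(\frac{14}{-5} - 370\right)^{2} = \left(14 \left(- \frac{1}{5}\right) - 370\right)^{2} = \left(- \frac{14}{5} - 370\right)^{2} = \left(- \frac{1864}{5}\right)^{2} = \frac{3474496}{25}$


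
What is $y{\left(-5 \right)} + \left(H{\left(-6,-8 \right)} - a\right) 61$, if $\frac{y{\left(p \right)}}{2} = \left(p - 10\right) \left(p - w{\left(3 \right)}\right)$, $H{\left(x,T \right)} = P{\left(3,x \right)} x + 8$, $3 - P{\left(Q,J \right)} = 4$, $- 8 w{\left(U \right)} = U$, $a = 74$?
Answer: $- \frac{14085}{4} \approx -3521.3$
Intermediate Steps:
$w{\left(U \right)} = - \frac{U}{8}$
$P{\left(Q,J \right)} = -1$ ($P{\left(Q,J \right)} = 3 - 4 = -1$)
$H{\left(x,T \right)} = 8 - x$ ($H{\left(x,T \right)} = - x + 8 = 8 - x$)
$y{\left(p \right)} = 2 \left(-10 + p\right) \left(\frac{3}{8} + p\right)$ ($y{\left(p \right)} = 2 \left(p - 10\right) \left(p - \left(- \frac{1}{8}\right) 3\right) = 2 \left(-10 + p\right) \left(p - - \frac{3}{8}\right) = 2 \left(-10 + p\right) \left(p + \frac{3}{8}\right) = 2 \left(-10 + p\right) \left(\frac{3}{8} + p\right)$)
$y{\left(-5 \right)} + \left(H{\left(-6,-8 \right)} - a\right) 61 = \left(- \frac{15}{2} + 2 \left(-5\right)^{2} - - \frac{385}{4}\right) + \left(\left(8 - -6\right) - 74\right) 61 = \left(- \frac{15}{2} + 2 \cdot 25 + \frac{385}{4}\right) + \left(\left(8 + 6\right) - 74\right) 61 = \left(- \frac{15}{2} + 50 + \frac{385}{4}\right) + \left(14 - 74\right) 61 = \frac{555}{4} - 3660 = - \frac{14085}{4}$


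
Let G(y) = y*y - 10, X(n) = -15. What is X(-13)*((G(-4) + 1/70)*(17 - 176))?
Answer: 200817/14 ≈ 14344.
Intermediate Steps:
G(y) = -10 + y² (G(y) = y² - 10 = -10 + y²)
X(-13)*((G(-4) + 1/70)*(17 - 176)) = -15*((-10 + (-4)²) + 1/70)*(17 - 176) = -15*((-10 + 16) + 1/70)*(-159) = -15*(6 + 1/70)*(-159) = -1263*(-159)/14 = -15*(-66939/70) = 200817/14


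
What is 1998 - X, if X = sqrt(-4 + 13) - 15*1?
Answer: 2010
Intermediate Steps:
X = -12 (X = sqrt(9) - 15 = 3 - 15 = -12)
1998 - X = 1998 - 1*(-12) = 1998 + 12 = 2010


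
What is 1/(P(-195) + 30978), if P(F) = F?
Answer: 1/30783 ≈ 3.2485e-5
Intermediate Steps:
1/(P(-195) + 30978) = 1/(-195 + 30978) = 1/30783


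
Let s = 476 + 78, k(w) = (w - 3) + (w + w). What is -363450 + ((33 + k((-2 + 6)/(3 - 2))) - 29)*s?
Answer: -356248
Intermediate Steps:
k(w) = -3 + 3*w (k(w) = (-3 + w) + 2*w = -3 + 3*w)
s = 554
-363450 + ((33 + k((-2 + 6)/(3 - 2))) - 29)*s = -363450 + ((33 + (-3 + 3*((-2 + 6)/(3 - 2)))) - 29)*554 = -363450 + ((33 + (-3 + 3*(4/1))) - 29)*554 = -363450 + ((33 + (-3 + 3*(4*1))) - 29)*554 = -363450 + ((33 + (-3 + 3*4)) - 29)*554 = -363450 + ((33 + (-3 + 12)) - 29)*554 = -363450 + ((33 + 9) - 29)*554 = -363450 + (42 - 29)*554 = -363450 + 13*554 = -363450 + 7202 = -356248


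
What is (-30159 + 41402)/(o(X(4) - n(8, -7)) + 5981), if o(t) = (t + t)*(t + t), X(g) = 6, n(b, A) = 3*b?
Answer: 11243/7277 ≈ 1.5450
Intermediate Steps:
o(t) = 4*t² (o(t) = (2*t)*(2*t) = 4*t²)
(-30159 + 41402)/(o(X(4) - n(8, -7)) + 5981) = (-30159 + 41402)/(4*(6 - 3*8)² + 5981) = 11243/(4*(6 - 1*24)² + 5981) = 11243/(4*(6 - 24)² + 5981) = 11243/(4*(-18)² + 5981) = 11243/(4*324 + 5981) = 11243/(1296 + 5981) = 11243/7277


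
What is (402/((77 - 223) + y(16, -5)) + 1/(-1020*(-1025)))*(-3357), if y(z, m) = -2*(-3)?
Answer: 23515273617/2439500 ≈ 9639.4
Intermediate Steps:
y(z, m) = 6
(402/((77 - 223) + y(16, -5)) + 1/(-1020*(-1025)))*(-3357) = (402/((77 - 223) + 6) + 1/(-1020*(-1025)))*(-3357) = (402/(-146 + 6) - 1/1020*(-1/1025))*(-3357) = (402/(-140) + 1/1045500)*(-3357) = (402*(-1/140) + 1/1045500)*(-3357) = (-201/70 + 1/1045500)*(-3357) = -21014543/7318500*(-3357) = 23515273617/2439500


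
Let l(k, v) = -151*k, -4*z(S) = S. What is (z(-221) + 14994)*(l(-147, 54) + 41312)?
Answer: 3823051273/4 ≈ 9.5576e+8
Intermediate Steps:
z(S) = -S/4
(z(-221) + 14994)*(l(-147, 54) + 41312) = (-¼*(-221) + 14994)*(-151*(-147) + 41312) = (221/4 + 14994)*(22197 + 41312) = (60197/4)*63509 = 3823051273/4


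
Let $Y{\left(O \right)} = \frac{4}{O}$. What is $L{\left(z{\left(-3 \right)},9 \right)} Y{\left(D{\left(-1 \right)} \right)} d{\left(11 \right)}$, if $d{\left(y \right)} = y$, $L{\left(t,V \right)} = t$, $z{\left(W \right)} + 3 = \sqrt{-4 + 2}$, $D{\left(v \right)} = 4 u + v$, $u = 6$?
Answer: $- \frac{132}{23} + \frac{44 i \sqrt{2}}{23} \approx -5.7391 + 2.7055 i$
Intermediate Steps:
$D{\left(v \right)} = 24 + v$ ($D{\left(v \right)} = 4 \cdot 6 + v = 24 + v$)
$z{\left(W \right)} = -3 + i \sqrt{2}$ ($z{\left(W \right)} = -3 + \sqrt{-4 + 2} = -3 + \sqrt{-2} = -3 + i \sqrt{2}$)
$L{\left(z{\left(-3 \right)},9 \right)} Y{\left(D{\left(-1 \right)} \right)} d{\left(11 \right)} = \left(-3 + i \sqrt{2}\right) \frac{4}{24 - 1} \cdot 11 = \left(-3 + i \sqrt{2}\right) \frac{4}{23} \cdot 11 = \left(- \frac{12}{23} + \frac{4 i \sqrt{2}}{23}\right) 11 = - \frac{132}{23} + \frac{44 i \sqrt{2}}{23}$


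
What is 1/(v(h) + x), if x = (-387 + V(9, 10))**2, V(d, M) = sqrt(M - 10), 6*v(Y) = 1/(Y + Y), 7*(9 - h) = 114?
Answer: 612/91658621 ≈ 6.6769e-6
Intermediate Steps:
h = -51/7 (h = 9 - 1/7*114 = 9 - 114/7 = -51/7 ≈ -7.2857)
v(Y) = 1/(12*Y) (v(Y) = 1/(6*(Y + Y)) = 1/(6*((2*Y))) = (1/(2*Y))/6 = 1/(12*Y))
V(d, M) = sqrt(-10 + M)
x = 149769 (x = (-387 + sqrt(-10 + 10))**2 = (-387 + sqrt(0))**2 = (-387 + 0)**2 = (-387)**2 = 149769)
1/(v(h) + x) = 1/(1/(12*(-51/7)) + 149769) = 1/((1/12)*(-7/51) + 149769) = 1/(-7/612 + 149769) = 1/(91658621/612) = 612/91658621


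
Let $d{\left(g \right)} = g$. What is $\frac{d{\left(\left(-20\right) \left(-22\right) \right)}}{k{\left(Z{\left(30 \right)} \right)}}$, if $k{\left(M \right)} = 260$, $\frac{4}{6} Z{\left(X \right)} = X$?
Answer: $\frac{22}{13} \approx 1.6923$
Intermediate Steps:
$Z{\left(X \right)} = \frac{3 X}{2}$
$\frac{d{\left(\left(-20\right) \left(-22\right) \right)}}{k{\left(Z{\left(30 \right)} \right)}} = \frac{\left(-20\right) \left(-22\right)}{260} = 440 \cdot \frac{1}{260} = \frac{22}{13}$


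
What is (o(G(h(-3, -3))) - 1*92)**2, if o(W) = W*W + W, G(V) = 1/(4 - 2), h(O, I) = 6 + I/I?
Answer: 133225/16 ≈ 8326.6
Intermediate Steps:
h(O, I) = 7 (h(O, I) = 6 + 1 = 7)
G(V) = 1/2
o(W) = W + W**2 (o(W) = W**2 + W = W + W**2)
(o(G(h(-3, -3))) - 1*92)**2 = ((1 + 1/2)/2 - 1*92)**2 = ((1/2)*(3/2) - 92)**2 = (3/4 - 92)**2 = (-365/4)**2 = 133225/16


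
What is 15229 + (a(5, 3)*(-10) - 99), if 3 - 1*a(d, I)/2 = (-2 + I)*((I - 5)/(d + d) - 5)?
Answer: 14966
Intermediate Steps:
a(d, I) = 6 - 2*(-5 + (-5 + I)/(2*d))*(-2 + I) (a(d, I) = 6 - 2*(-2 + I)*((I - 5)/(d + d) - 5) = 6 - 2*(-2 + I)*((-5 + I)/((2*d)) - 5) = 6 - 2*(-2 + I)*((-5 + I)*(1/(2*d)) - 5) = 6 - 2*(-2 + I)*((-5 + I)/(2*d) - 5) = 6 - 2*(-2 + I)*(-5 + (-5 + I)/(2*d)) = 6 - 2*(-5 + (-5 + I)/(2*d))*(-2 + I))
15229 + (a(5, 3)*(-10) - 99) = 15229 + (((-10 - 1*3**2 + 7*3 + 2*5*(-7 + 5*3))/5)*(-10) - 99) = 15229 + (((-10 - 1*9 + 21 + 2*5*(-7 + 15))/5)*(-10) - 99) = 15229 + (((-10 - 9 + 21 + 2*5*8)/5)*(-10) - 99) = 15229 + (((-10 - 9 + 21 + 80)/5)*(-10) - 99) = 15229 + (((1/5)*82)*(-10) - 99) = 15229 + ((82/5)*(-10) - 99) = 15229 + (-164 - 99) = 15229 - 263 = 14966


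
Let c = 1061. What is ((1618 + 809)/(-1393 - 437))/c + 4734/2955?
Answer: 204100103/127500370 ≈ 1.6008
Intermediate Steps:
((1618 + 809)/(-1393 - 437))/c + 4734/2955 = ((1618 + 809)/(-1393 - 437))/1061 + 4734/2955 = (2427/(-1830))*(1/1061) + 4734*(1/2955) = (2427*(-1/1830))*(1/1061) + 1578/985 = -809/610*1/1061 + 1578/985 = -809/647210 + 1578/985 = 204100103/127500370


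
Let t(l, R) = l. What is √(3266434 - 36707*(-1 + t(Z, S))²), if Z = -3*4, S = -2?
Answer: I*√2937049 ≈ 1713.8*I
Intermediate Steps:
Z = -12
√(3266434 - 36707*(-1 + t(Z, S))²) = √(3266434 - 36707*(-1 - 12)²) = √(3266434 - 36707*(-13)²) = √(3266434 - 36707*169) = √(3266434 - 6203483) = √(-2937049) = I*√2937049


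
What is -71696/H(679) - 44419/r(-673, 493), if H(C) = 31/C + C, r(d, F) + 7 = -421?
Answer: -22210049/12333676 ≈ -1.8008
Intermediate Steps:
r(d, F) = -428 (r(d, F) = -7 - 421 = -428)
H(C) = C + 31/C
-71696/H(679) - 44419/r(-673, 493) = -71696/(679 + 31/679) - 44419/(-428) = -71696/(679 + 31*(1/679)) - 44419*(-1/428) = -71696/(679 + 31/679) + 44419/428 = -71696/461072/679 + 44419/428 = -71696*679/461072 + 44419/428 = -3042599/28817 + 44419/428 = -22210049/12333676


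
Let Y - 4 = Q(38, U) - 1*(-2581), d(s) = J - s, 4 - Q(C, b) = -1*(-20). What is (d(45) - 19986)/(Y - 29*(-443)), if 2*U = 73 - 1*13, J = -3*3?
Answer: -2505/1927 ≈ -1.2999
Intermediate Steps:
J = -9
U = 30 (U = (73 - 1*13)/2 = (73 - 13)/2 = (½)*60 = 30)
Q(C, b) = -16 (Q(C, b) = 4 - (-1)*(-20) = 4 - 1*20 = 4 - 20 = -16)
d(s) = -9 - s
Y = 2569 (Y = 4 + (-16 - 1*(-2581)) = 4 + (-16 + 2581) = 4 + 2565 = 2569)
(d(45) - 19986)/(Y - 29*(-443)) = ((-9 - 1*45) - 19986)/(2569 - 29*(-443)) = ((-9 - 45) - 19986)/(2569 + 12847) = (-54 - 19986)/15416 = -20040*1/15416 = -2505/1927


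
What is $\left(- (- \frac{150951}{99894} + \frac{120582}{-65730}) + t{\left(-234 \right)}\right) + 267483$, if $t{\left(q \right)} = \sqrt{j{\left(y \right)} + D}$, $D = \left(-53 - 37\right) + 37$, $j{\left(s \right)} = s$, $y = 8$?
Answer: $\frac{13939079926373}{52111370} + 3 i \sqrt{5} \approx 2.6749 \cdot 10^{5} + 6.7082 i$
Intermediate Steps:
$D = -53$ ($D = -90 + 37 = -53$)
$t{\left(q \right)} = 3 i \sqrt{5}$ ($t{\left(q \right)} = \sqrt{8 - 53} = \sqrt{-45} = 3 i \sqrt{5}$)
$\left(- (- \frac{150951}{99894} + \frac{120582}{-65730}) + t{\left(-234 \right)}\right) + 267483 = \left(- (- \frac{150951}{99894} + \frac{120582}{-65730}) + 3 i \sqrt{5}\right) + 267483 = \left(- (\left(-150951\right) \frac{1}{99894} + 120582 \left(- \frac{1}{65730}\right)) + 3 i \sqrt{5}\right) + 267483 = \left(- (- \frac{50317}{33298} - \frac{2871}{1565}) + 3 i \sqrt{5}\right) + 267483 = \left(\left(-1\right) \left(- \frac{174344663}{52111370}\right) + 3 i \sqrt{5}\right) + 267483 = \left(\frac{174344663}{52111370} + 3 i \sqrt{5}\right) + 267483 = \frac{13939079926373}{52111370} + 3 i \sqrt{5}$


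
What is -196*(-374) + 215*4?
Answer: 74164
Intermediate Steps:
-196*(-374) + 215*4 = 73304 + 860 = 74164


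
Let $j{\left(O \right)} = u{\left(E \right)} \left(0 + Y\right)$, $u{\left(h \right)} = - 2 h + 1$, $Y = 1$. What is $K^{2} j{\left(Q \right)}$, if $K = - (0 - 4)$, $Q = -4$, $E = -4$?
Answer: $144$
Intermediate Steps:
$u{\left(h \right)} = 1 - 2 h$
$K = 4$ ($K = \left(-1\right) \left(-4\right) = 4$)
$j{\left(O \right)} = 9$ ($j{\left(O \right)} = \left(1 - -8\right) \left(0 + 1\right) = \left(1 + 8\right) 1 = 9 \cdot 1 = 9$)
$K^{2} j{\left(Q \right)} = 4^{2} \cdot 9 = 16 \cdot 9 = 144$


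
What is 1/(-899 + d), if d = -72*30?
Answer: -1/3059 ≈ -0.00032690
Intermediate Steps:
d = -2160
1/(-899 + d) = 1/(-899 - 2160) = 1/(-3059) = -1/3059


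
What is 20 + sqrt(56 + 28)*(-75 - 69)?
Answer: 20 - 288*sqrt(21) ≈ -1299.8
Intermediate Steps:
20 + sqrt(56 + 28)*(-75 - 69) = 20 + sqrt(84)*(-144) = 20 + (2*sqrt(21))*(-144) = 20 - 288*sqrt(21)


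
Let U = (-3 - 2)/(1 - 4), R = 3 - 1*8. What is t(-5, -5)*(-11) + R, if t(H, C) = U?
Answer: -70/3 ≈ -23.333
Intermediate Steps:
R = -5 (R = 3 - 8 = -5)
U = 5/3 (U = -5/(-3) = -5*(-⅓) = 5/3 ≈ 1.6667)
t(H, C) = 5/3
t(-5, -5)*(-11) + R = (5/3)*(-11) - 5 = -55/3 - 5 = -70/3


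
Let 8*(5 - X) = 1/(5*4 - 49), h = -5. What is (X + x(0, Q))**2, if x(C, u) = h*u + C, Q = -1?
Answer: 5387041/53824 ≈ 100.09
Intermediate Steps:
x(C, u) = C - 5*u (x(C, u) = -5*u + C = C - 5*u)
X = 1161/232 (X = 5 - 1/(8*(5*4 - 49)) = 5 - 1/(8*(20 - 49)) = 5 - 1/8/(-29) = 5 - 1/8*(-1/29) = 5 + 1/232 = 1161/232 ≈ 5.0043)
(X + x(0, Q))**2 = (1161/232 + (0 - 5*(-1)))**2 = (1161/232 + (0 + 5))**2 = (1161/232 + 5)**2 = (2321/232)**2 = 5387041/53824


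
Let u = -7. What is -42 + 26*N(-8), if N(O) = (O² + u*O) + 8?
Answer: 3286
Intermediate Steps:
N(O) = 8 + O² - 7*O (N(O) = (O² - 7*O) + 8 = 8 + O² - 7*O)
-42 + 26*N(-8) = -42 + 26*(8 + (-8)² - 7*(-8)) = -42 + 26*(8 + 64 + 56) = -42 + 26*128 = -42 + 3328 = 3286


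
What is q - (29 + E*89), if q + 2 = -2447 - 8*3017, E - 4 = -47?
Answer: -22787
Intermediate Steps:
E = -43 (E = 4 - 47 = -43)
q = -26585 (q = -2 + (-2447 - 8*3017) = -2 + (-2447 - 1*24136) = -2 + (-2447 - 24136) = -2 - 26583 = -26585)
q - (29 + E*89) = -26585 - (29 - 43*89) = -26585 - (29 - 3827) = -26585 - 1*(-3798) = -26585 + 3798 = -22787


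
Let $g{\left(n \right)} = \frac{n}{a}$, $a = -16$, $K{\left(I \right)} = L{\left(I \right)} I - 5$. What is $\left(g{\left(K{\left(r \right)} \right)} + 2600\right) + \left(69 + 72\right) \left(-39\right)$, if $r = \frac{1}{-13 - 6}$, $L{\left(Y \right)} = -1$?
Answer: $- \frac{440601}{152} \approx -2898.7$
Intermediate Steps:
$r = - \frac{1}{19}$ ($r = \frac{1}{-19} = - \frac{1}{19} \approx -0.052632$)
$K{\left(I \right)} = -5 - I$ ($K{\left(I \right)} = - I - 5 = -5 - I$)
$g{\left(n \right)} = - \frac{n}{16}$ ($g{\left(n \right)} = \frac{n}{-16} = n \left(- \frac{1}{16}\right) = - \frac{n}{16}$)
$\left(g{\left(K{\left(r \right)} \right)} + 2600\right) + \left(69 + 72\right) \left(-39\right) = \left(- \frac{-5 - - \frac{1}{19}}{16} + 2600\right) + \left(69 + 72\right) \left(-39\right) = \left(- \frac{-5 + \frac{1}{19}}{16} + 2600\right) + 141 \left(-39\right) = \left(\left(- \frac{1}{16}\right) \left(- \frac{94}{19}\right) + 2600\right) - 5499 = \left(\frac{47}{152} + 2600\right) - 5499 = \frac{395247}{152} - 5499 = - \frac{440601}{152}$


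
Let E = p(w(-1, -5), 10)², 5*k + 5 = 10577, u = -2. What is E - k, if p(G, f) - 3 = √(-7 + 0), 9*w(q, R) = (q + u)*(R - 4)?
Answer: -10562/5 + 6*I*√7 ≈ -2112.4 + 15.875*I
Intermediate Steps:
k = 10572/5 (k = -1 + (⅕)*10577 = -1 + 10577/5 = 10572/5 ≈ 2114.4)
w(q, R) = (-4 + R)*(-2 + q)/9 (w(q, R) = ((q - 2)*(R - 4))/9 = ((-2 + q)*(-4 + R))/9 = ((-4 + R)*(-2 + q))/9 = (-4 + R)*(-2 + q)/9)
p(G, f) = 3 + I*√7 (p(G, f) = 3 + √(-7 + 0) = 3 + √(-7) = 3 + I*√7)
E = (3 + I*√7)² ≈ 2.0 + 15.875*I
E - k = (3 + I*√7)² - 1*10572/5 = (3 + I*√7)² - 10572/5 = -10572/5 + (3 + I*√7)²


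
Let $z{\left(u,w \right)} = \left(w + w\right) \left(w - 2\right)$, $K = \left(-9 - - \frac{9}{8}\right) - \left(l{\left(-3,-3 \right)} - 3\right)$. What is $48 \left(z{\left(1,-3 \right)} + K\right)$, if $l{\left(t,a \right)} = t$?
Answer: $1350$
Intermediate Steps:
$K = - \frac{15}{8}$ ($K = \left(-9 - - \frac{9}{8}\right) - \left(-3 - 3\right) = \left(-9 - \left(-9\right) \frac{1}{8}\right) - -6 = \left(-9 - - \frac{9}{8}\right) + 6 = \left(-9 + \frac{9}{8}\right) + 6 = - \frac{63}{8} + 6 = - \frac{15}{8} \approx -1.875$)
$z{\left(u,w \right)} = 2 w \left(-2 + w\right)$
$48 \left(z{\left(1,-3 \right)} + K\right) = 48 \left(2 \left(-3\right) \left(-2 - 3\right) - \frac{15}{8}\right) = 48 \left(2 \left(-3\right) \left(-5\right) - \frac{15}{8}\right) = 48 \left(30 - \frac{15}{8}\right) = 48 \cdot \frac{225}{8} = 1350$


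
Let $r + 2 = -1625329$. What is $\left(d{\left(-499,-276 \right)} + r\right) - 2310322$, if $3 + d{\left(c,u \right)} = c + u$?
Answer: $-3936431$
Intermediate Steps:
$d{\left(c,u \right)} = -3 + c + u$ ($d{\left(c,u \right)} = -3 + \left(c + u\right) = -3 + c + u$)
$r = -1625331$ ($r = -2 - 1625329 = -1625331$)
$\left(d{\left(-499,-276 \right)} + r\right) - 2310322 = \left(\left(-3 - 499 - 276\right) - 1625331\right) - 2310322 = \left(-778 - 1625331\right) - 2310322 = -1626109 - 2310322 = -3936431$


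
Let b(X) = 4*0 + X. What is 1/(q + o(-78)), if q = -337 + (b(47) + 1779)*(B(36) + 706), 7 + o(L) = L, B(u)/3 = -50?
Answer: 1/1014834 ≈ 9.8538e-7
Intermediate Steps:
b(X) = X (b(X) = 0 + X = X)
B(u) = -150 (B(u) = 3*(-50) = -150)
o(L) = -7 + L
q = 1014919 (q = -337 + (47 + 1779)*(-150 + 706) = -337 + 1826*556 = -337 + 1015256 = 1014919)
1/(q + o(-78)) = 1/(1014919 + (-7 - 78)) = 1/(1014919 - 85) = 1/1014834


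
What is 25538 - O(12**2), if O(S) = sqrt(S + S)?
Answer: 25538 - 12*sqrt(2) ≈ 25521.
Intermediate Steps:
O(S) = sqrt(2)*sqrt(S) (O(S) = sqrt(2*S) = sqrt(2)*sqrt(S))
25538 - O(12**2) = 25538 - sqrt(2)*sqrt(12**2) = 25538 - sqrt(2)*sqrt(144) = 25538 - sqrt(2)*12 = 25538 - 12*sqrt(2)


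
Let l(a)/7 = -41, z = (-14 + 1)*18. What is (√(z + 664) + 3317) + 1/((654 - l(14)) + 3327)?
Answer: 14156957/4268 + √430 ≈ 3337.7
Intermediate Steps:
z = -234 (z = -13*18 = -234)
l(a) = -287 (l(a) = 7*(-41) = -287)
(√(z + 664) + 3317) + 1/((654 - l(14)) + 3327) = (√(-234 + 664) + 3317) + 1/((654 - 1*(-287)) + 3327) = (√430 + 3317) + 1/((654 + 287) + 3327) = (3317 + √430) + 1/(941 + 3327) = (3317 + √430) + 1/4268 = 14156957/4268 + √430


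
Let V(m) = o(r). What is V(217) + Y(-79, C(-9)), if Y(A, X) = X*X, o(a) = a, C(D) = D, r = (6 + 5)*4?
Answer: 125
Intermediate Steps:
r = 44 (r = 11*4 = 44)
V(m) = 44
Y(A, X) = X²
V(217) + Y(-79, C(-9)) = 44 + (-9)² = 44 + 81 = 125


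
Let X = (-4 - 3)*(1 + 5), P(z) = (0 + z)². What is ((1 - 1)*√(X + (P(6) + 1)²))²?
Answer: 0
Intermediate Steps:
P(z) = z²
X = -42 (X = -7*6 = -42)
((1 - 1)*√(X + (P(6) + 1)²))² = ((1 - 1)*√(-42 + (6² + 1)²))² = (0*√(-42 + (36 + 1)²))² = (0*√(-42 + 37²))² = (0*√(-42 + 1369))² = (0*√1327)² = 0² = 0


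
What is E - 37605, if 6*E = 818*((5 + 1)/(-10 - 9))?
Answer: -715313/19 ≈ -37648.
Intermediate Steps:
E = -818/19 (E = (818*((5 + 1)/(-10 - 9)))/6 = (818*(6/(-19)))/6 = (818*(6*(-1/19)))/6 = (818*(-6/19))/6 = (⅙)*(-4908/19) = -818/19 ≈ -43.053)
E - 37605 = -818/19 - 37605 = -715313/19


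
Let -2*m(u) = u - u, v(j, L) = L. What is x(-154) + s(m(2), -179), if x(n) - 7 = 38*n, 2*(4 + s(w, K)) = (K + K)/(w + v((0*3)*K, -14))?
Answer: -81707/14 ≈ -5836.2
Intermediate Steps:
m(u) = 0 (m(u) = -(u - u)/2 = -½*0 = 0)
s(w, K) = -4 + K/(-14 + w) (s(w, K) = -4 + ((K + K)/(w - 14))/2 = -4 + ((2*K)/(-14 + w))/2 = -4 + (2*K/(-14 + w))/2 = -4 + K/(-14 + w))
x(n) = 7 + 38*n
x(-154) + s(m(2), -179) = (7 + 38*(-154)) + (56 - 179 - 4*0)/(-14 + 0) = (7 - 5852) + (56 - 179 + 0)/(-14) = -5845 - 1/14*(-123) = -5845 + 123/14 = -81707/14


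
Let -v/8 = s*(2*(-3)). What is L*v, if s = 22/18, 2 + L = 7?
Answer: 880/3 ≈ 293.33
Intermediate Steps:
L = 5 (L = -2 + 7 = 5)
s = 11/9 (s = 22*(1/18) = 11/9 ≈ 1.2222)
v = 176/3 (v = -88*2*(-3)/9 = -88*(-6)/9 = -8*(-22/3) = 176/3 ≈ 58.667)
L*v = 5*(176/3) = 880/3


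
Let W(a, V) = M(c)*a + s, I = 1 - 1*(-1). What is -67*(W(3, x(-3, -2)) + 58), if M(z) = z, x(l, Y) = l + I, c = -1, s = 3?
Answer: -3886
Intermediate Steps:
I = 2 (I = 1 + 1 = 2)
x(l, Y) = 2 + l (x(l, Y) = l + 2 = 2 + l)
W(a, V) = 3 - a (W(a, V) = -a + 3 = 3 - a)
-67*(W(3, x(-3, -2)) + 58) = -67*((3 - 1*3) + 58) = -67*((3 - 3) + 58) = -67*(0 + 58) = -67*58 = -3886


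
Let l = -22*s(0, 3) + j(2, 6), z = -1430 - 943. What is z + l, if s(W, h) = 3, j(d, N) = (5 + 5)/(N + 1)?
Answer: -17063/7 ≈ -2437.6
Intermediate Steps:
j(d, N) = 10/(1 + N)
z = -2373
l = -452/7 (l = -22*3 + 10/(1 + 6) = -66 + 10/7 = -452/7 ≈ -64.571)
z + l = -2373 - 452/7 = -17063/7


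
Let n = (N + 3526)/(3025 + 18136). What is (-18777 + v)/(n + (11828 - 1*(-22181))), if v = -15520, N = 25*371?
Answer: -725758817/719677250 ≈ -1.0084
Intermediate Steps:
N = 9275
n = 12801/21161 (n = (9275 + 3526)/(3025 + 18136) = 12801/21161 ≈ 0.60493)
(-18777 + v)/(n + (11828 - 1*(-22181))) = (-18777 - 15520)/(12801/21161 + (11828 - 1*(-22181))) = -34297/(12801/21161 + (11828 + 22181)) = -34297/(12801/21161 + 34009) = -34297/719677250/21161 = -34297*21161/719677250 = -725758817/719677250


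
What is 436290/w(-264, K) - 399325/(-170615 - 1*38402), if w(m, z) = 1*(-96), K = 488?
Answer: -15192281955/3344272 ≈ -4542.8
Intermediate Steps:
w(m, z) = -96
436290/w(-264, K) - 399325/(-170615 - 1*38402) = 436290/(-96) - 399325/(-170615 - 1*38402) = 436290*(-1/96) - 399325/(-170615 - 38402) = -72715/16 - 399325/(-209017) = -72715/16 - 399325*(-1/209017) = -72715/16 + 399325/209017 = -15192281955/3344272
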